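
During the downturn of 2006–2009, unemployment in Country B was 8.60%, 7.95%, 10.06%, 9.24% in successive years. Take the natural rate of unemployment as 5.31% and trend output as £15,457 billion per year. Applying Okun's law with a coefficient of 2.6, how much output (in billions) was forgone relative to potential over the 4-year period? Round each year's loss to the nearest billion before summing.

£5,871 billion

Year 2006: gap = -2.6 × (8.6 - 5.31) = -8.554%, loss ≈ 15457 × 8.554/100 ≈ 1322.
Year 2007: gap = -2.6 × (7.95 - 5.31) = -6.864%, loss ≈ 15457 × 6.864/100 ≈ 1061.
Year 2008: gap = -2.6 × (10.06 - 5.31) = -12.35%, loss ≈ 15457 × 12.35/100 ≈ 1909.
Year 2009: gap = -2.6 × (9.24 - 5.31) = -10.218%, loss ≈ 15457 × 10.218/100 ≈ 1579.
Total lost output = 1322 + 1061 + 1909 + 1579 = 5871 billion.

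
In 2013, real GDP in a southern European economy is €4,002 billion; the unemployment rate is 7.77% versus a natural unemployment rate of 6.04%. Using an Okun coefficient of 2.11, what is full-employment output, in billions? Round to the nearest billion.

€4,154 billion

Unemployment gap = 7.77 - 6.04 = 1.73 points, so output gap = -2.11 × 1.73 = -3.6503%.
Since Y = Y* × (1 + gap/100), Y* = 4002/0.963497 ≈ 4154 billion.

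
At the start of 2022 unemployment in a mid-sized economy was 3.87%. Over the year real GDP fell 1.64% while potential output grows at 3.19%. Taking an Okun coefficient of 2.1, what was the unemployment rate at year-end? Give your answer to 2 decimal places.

6.17%

Growth-rate Okun's law: g_Y = g_Y* - β × Δu, so Δu = (g_Y* - g_Y)/β.
Δu = (3.19 + 1.64)/2.1 = 4.83/2.1 = 2.30 percentage points.
Year-end unemployment = 3.87 + 2.3 = 6.17%.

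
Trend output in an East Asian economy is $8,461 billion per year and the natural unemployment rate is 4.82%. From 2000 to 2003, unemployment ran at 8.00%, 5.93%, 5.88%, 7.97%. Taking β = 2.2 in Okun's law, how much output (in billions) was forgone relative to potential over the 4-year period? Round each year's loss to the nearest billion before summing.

$1,582 billion

Year 2000: gap = -2.2 × (8 - 4.82) = -6.996%, loss ≈ 8461 × 6.996/100 ≈ 592.
Year 2001: gap = -2.2 × (5.93 - 4.82) = -2.442%, loss ≈ 8461 × 2.442/100 ≈ 207.
Year 2002: gap = -2.2 × (5.88 - 4.82) = -2.332%, loss ≈ 8461 × 2.332/100 ≈ 197.
Year 2003: gap = -2.2 × (7.97 - 4.82) = -6.93%, loss ≈ 8461 × 6.93/100 ≈ 586.
Total lost output = 592 + 207 + 197 + 586 = 1582 billion.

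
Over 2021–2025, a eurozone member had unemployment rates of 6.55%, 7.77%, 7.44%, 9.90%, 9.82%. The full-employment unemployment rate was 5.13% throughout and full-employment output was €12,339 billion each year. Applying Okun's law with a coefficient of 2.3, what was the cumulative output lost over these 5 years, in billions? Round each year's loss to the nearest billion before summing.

Year 2021: gap = -2.3 × (6.55 - 5.13) = -3.266%, loss ≈ 12339 × 3.266/100 ≈ 403.
Year 2022: gap = -2.3 × (7.77 - 5.13) = -6.072%, loss ≈ 12339 × 6.072/100 ≈ 749.
Year 2023: gap = -2.3 × (7.44 - 5.13) = -5.313%, loss ≈ 12339 × 5.313/100 ≈ 656.
Year 2024: gap = -2.3 × (9.9 - 5.13) = -10.971%, loss ≈ 12339 × 10.971/100 ≈ 1354.
Year 2025: gap = -2.3 × (9.82 - 5.13) = -10.787%, loss ≈ 12339 × 10.787/100 ≈ 1331.
Total lost output = 403 + 749 + 656 + 1354 + 1331 = 4493 billion.

€4,493 billion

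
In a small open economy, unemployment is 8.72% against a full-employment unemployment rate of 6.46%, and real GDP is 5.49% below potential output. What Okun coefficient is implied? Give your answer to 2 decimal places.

β ≈ 2.43

Okun's law: output gap = -β × (u - u*).
-5.49 = -β × (8.72 - 6.46) = -β × 2.26, so β = 5.49/2.26 = 2.43.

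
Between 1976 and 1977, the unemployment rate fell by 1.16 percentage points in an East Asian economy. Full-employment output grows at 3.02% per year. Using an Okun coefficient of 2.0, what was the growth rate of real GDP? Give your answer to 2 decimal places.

Growth-rate Okun's law: g_Y = g_Y* - β × Δu.
g_Y = 3.02 - 2.0 × (-1.16) = 3.02 + 2.32 = 5.34%, i.e. 5.34% to 2 d.p.

5.34%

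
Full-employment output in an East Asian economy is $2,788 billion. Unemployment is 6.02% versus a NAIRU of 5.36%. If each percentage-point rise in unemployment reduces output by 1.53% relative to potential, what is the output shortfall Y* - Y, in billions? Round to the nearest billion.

$28 billion

Output gap = -1.53 × (6.02 - 5.36) = -1.53 × 0.66 = -1.0098%.
Actual GDP ≈ 2788 × 0.989902 ≈ 2760 billion, so the shortfall is 2788 - 2760 = 28 billion.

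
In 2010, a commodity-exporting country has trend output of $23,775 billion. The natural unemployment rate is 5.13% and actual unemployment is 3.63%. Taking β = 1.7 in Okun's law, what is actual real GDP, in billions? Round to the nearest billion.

Unemployment gap = 3.63 - 5.13 = -1.5 points, so the output gap is -1.7 × (-1.5) = 2.55%.
Actual GDP = 23775 × (1 + 2.55/100) = 23775 × 1.0255 ≈ 24381 billion.

$24,381 billion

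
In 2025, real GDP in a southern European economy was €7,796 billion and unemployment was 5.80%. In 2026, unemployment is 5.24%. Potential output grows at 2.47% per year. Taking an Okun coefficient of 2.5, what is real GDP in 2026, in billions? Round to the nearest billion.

€8,098 billion

Δu = 5.24 - 5.8 = -0.56 points.
Okun's law (growth form): g_Y = g_Y* - β × Δu = 2.47 - 2.5 × (-0.56) = 2.47 + 1.4 = 3.87%.
Real GDP in the next year = 7796 × (1 + 3.87/100) = 7796 × 1.0387 ≈ 8098 billion.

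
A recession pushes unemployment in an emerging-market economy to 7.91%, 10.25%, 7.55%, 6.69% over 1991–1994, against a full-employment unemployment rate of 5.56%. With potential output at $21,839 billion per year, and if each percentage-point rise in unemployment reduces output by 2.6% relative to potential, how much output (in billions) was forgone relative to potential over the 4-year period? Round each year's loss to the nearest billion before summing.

Year 1991: gap = -2.6 × (7.91 - 5.56) = -6.11%, loss ≈ 21839 × 6.11/100 ≈ 1334.
Year 1992: gap = -2.6 × (10.25 - 5.56) = -12.194%, loss ≈ 21839 × 12.194/100 ≈ 2663.
Year 1993: gap = -2.6 × (7.55 - 5.56) = -5.174%, loss ≈ 21839 × 5.174/100 ≈ 1130.
Year 1994: gap = -2.6 × (6.69 - 5.56) = -2.938%, loss ≈ 21839 × 2.938/100 ≈ 642.
Total lost output = 1334 + 2663 + 1130 + 642 = 5769 billion.

$5,769 billion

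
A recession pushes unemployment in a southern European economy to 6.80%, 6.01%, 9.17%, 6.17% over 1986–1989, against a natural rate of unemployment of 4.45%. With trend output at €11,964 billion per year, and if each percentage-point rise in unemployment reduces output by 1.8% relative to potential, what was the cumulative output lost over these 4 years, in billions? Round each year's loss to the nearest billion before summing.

Year 1986: gap = -1.8 × (6.8 - 4.45) = -4.23%, loss ≈ 11964 × 4.23/100 ≈ 506.
Year 1987: gap = -1.8 × (6.01 - 4.45) = -2.808%, loss ≈ 11964 × 2.808/100 ≈ 336.
Year 1988: gap = -1.8 × (9.17 - 4.45) = -8.496%, loss ≈ 11964 × 8.496/100 ≈ 1016.
Year 1989: gap = -1.8 × (6.17 - 4.45) = -3.096%, loss ≈ 11964 × 3.096/100 ≈ 370.
Total lost output = 506 + 336 + 1016 + 370 = 2228 billion.

€2,228 billion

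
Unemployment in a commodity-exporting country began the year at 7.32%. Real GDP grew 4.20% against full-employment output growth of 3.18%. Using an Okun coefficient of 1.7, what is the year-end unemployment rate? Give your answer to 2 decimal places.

Growth-rate Okun's law: g_Y = g_Y* - β × Δu, so Δu = (g_Y* - g_Y)/β.
Δu = (3.18 - 4.2)/1.7 = -1.02/1.7 = -0.60 percentage points.
Year-end unemployment = 7.32 - 0.6 = 6.72%.

6.72%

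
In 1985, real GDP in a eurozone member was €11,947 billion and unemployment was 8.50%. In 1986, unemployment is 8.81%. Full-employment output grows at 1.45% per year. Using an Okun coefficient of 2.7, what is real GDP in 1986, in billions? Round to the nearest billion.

€12,020 billion

Δu = 8.81 - 8.5 = 0.31 points.
Okun's law (growth form): g_Y = g_Y* - β × Δu = 1.45 - 2.7 × (0.31) = 1.45 - 0.837 = 0.613%.
Real GDP in the next year = 11947 × (1 + 0.613/100) = 11947 × 1.00613 ≈ 12020 billion.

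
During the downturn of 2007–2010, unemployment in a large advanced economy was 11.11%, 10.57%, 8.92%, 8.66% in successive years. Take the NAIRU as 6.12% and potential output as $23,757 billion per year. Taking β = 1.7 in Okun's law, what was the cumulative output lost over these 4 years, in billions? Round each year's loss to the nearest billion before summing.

Year 2007: gap = -1.7 × (11.11 - 6.12) = -8.483%, loss ≈ 23757 × 8.483/100 ≈ 2015.
Year 2008: gap = -1.7 × (10.57 - 6.12) = -7.565%, loss ≈ 23757 × 7.565/100 ≈ 1797.
Year 2009: gap = -1.7 × (8.92 - 6.12) = -4.76%, loss ≈ 23757 × 4.76/100 ≈ 1131.
Year 2010: gap = -1.7 × (8.66 - 6.12) = -4.318%, loss ≈ 23757 × 4.318/100 ≈ 1026.
Total lost output = 2015 + 1797 + 1131 + 1026 = 5969 billion.

$5,969 billion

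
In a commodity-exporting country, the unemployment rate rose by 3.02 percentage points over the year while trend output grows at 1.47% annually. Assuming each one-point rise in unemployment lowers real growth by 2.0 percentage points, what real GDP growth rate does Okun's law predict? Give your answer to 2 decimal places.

Growth-rate Okun's law: g_Y = g_Y* - β × Δu.
g_Y = 1.47 - 2.0 × (3.02) = 1.47 - 6.04 = -4.57%, i.e. -4.57% to 2 d.p.

-4.57%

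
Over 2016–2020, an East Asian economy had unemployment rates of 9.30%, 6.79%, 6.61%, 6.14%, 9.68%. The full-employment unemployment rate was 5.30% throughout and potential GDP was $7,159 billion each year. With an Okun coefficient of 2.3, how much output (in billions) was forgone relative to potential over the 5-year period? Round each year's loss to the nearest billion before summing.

$1,979 billion

Year 2016: gap = -2.3 × (9.3 - 5.3) = -9.2%, loss ≈ 7159 × 9.2/100 ≈ 659.
Year 2017: gap = -2.3 × (6.79 - 5.3) = -3.427%, loss ≈ 7159 × 3.427/100 ≈ 245.
Year 2018: gap = -2.3 × (6.61 - 5.3) = -3.013%, loss ≈ 7159 × 3.013/100 ≈ 216.
Year 2019: gap = -2.3 × (6.14 - 5.3) = -1.932%, loss ≈ 7159 × 1.932/100 ≈ 138.
Year 2020: gap = -2.3 × (9.68 - 5.3) = -10.074%, loss ≈ 7159 × 10.074/100 ≈ 721.
Total lost output = 659 + 245 + 216 + 138 + 721 = 1979 billion.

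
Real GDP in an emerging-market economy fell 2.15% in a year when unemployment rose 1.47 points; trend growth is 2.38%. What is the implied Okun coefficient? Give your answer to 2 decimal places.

β ≈ 3.08

Growth form: g_Y = g_Y* - β × Δu, so β = (g_Y* - g_Y)/Δu.
β = (2.38 + 2.15)/1.47 = 4.53/1.47 = 3.08.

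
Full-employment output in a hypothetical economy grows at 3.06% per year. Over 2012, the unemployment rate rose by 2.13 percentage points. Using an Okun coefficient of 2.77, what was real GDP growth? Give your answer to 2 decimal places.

-2.84%

Growth-rate Okun's law: g_Y = g_Y* - β × Δu.
g_Y = 3.06 - 2.77 × (2.13) = 3.06 - 5.9001 = -2.8401%, i.e. -2.84% to 2 d.p.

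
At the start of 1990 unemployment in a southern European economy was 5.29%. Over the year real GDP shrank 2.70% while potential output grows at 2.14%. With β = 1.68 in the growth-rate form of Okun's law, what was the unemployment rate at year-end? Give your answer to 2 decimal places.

8.17%

Growth-rate Okun's law: g_Y = g_Y* - β × Δu, so Δu = (g_Y* - g_Y)/β.
Δu = (2.14 + 2.7)/1.68 = 4.84/1.68 = 2.88 percentage points.
Year-end unemployment = 5.29 + 2.88 = 8.17%.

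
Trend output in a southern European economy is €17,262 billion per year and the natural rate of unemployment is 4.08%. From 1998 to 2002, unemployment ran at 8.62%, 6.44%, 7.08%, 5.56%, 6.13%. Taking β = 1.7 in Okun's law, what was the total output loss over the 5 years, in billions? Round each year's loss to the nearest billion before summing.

€3,941 billion

Year 1998: gap = -1.7 × (8.62 - 4.08) = -7.718%, loss ≈ 17262 × 7.718/100 ≈ 1332.
Year 1999: gap = -1.7 × (6.44 - 4.08) = -4.012%, loss ≈ 17262 × 4.012/100 ≈ 693.
Year 2000: gap = -1.7 × (7.08 - 4.08) = -5.1%, loss ≈ 17262 × 5.1/100 ≈ 880.
Year 2001: gap = -1.7 × (5.56 - 4.08) = -2.516%, loss ≈ 17262 × 2.516/100 ≈ 434.
Year 2002: gap = -1.7 × (6.13 - 4.08) = -3.485%, loss ≈ 17262 × 3.485/100 ≈ 602.
Total lost output = 1332 + 693 + 880 + 434 + 602 = 3941 billion.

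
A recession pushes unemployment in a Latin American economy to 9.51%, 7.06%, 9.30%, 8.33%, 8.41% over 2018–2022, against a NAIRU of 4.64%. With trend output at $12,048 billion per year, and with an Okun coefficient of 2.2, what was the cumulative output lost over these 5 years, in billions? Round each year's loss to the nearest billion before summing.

$5,144 billion

Year 2018: gap = -2.2 × (9.51 - 4.64) = -10.714%, loss ≈ 12048 × 10.714/100 ≈ 1291.
Year 2019: gap = -2.2 × (7.06 - 4.64) = -5.324%, loss ≈ 12048 × 5.324/100 ≈ 641.
Year 2020: gap = -2.2 × (9.3 - 4.64) = -10.252%, loss ≈ 12048 × 10.252/100 ≈ 1235.
Year 2021: gap = -2.2 × (8.33 - 4.64) = -8.118%, loss ≈ 12048 × 8.118/100 ≈ 978.
Year 2022: gap = -2.2 × (8.41 - 4.64) = -8.294%, loss ≈ 12048 × 8.294/100 ≈ 999.
Total lost output = 1291 + 641 + 1235 + 978 + 999 = 5144 billion.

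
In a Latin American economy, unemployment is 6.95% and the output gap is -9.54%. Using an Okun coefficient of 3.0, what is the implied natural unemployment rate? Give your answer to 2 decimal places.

3.77%

From Okun's law, u - u* = -(output gap)/β = -(-9.54)/3.0 = 3.18 points.
So u* = 6.95 - 3.18 = 3.77%.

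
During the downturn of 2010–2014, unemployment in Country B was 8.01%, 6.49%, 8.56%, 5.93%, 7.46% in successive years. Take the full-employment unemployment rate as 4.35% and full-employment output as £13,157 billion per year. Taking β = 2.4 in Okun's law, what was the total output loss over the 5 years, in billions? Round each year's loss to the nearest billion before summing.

£4,642 billion

Year 2010: gap = -2.4 × (8.01 - 4.35) = -8.784%, loss ≈ 13157 × 8.784/100 ≈ 1156.
Year 2011: gap = -2.4 × (6.49 - 4.35) = -5.136%, loss ≈ 13157 × 5.136/100 ≈ 676.
Year 2012: gap = -2.4 × (8.56 - 4.35) = -10.104%, loss ≈ 13157 × 10.104/100 ≈ 1329.
Year 2013: gap = -2.4 × (5.93 - 4.35) = -3.792%, loss ≈ 13157 × 3.792/100 ≈ 499.
Year 2014: gap = -2.4 × (7.46 - 4.35) = -7.464%, loss ≈ 13157 × 7.464/100 ≈ 982.
Total lost output = 1156 + 676 + 1329 + 499 + 982 = 4642 billion.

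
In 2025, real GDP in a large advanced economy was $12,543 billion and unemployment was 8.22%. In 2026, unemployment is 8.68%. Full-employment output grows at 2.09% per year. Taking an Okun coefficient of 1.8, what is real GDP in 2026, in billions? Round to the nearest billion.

$12,701 billion

Δu = 8.68 - 8.22 = 0.46 points.
Okun's law (growth form): g_Y = g_Y* - β × Δu = 2.09 - 1.8 × (0.46) = 2.09 - 0.828 = 1.262%.
Real GDP in the next year = 12543 × (1 + 1.262/100) = 12543 × 1.01262 ≈ 12701 billion.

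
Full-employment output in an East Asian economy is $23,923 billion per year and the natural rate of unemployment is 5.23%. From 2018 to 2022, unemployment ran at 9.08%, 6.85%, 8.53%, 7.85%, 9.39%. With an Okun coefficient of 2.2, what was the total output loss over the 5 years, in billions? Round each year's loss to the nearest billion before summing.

$8,184 billion

Year 2018: gap = -2.2 × (9.08 - 5.23) = -8.47%, loss ≈ 23923 × 8.47/100 ≈ 2026.
Year 2019: gap = -2.2 × (6.85 - 5.23) = -3.564%, loss ≈ 23923 × 3.564/100 ≈ 853.
Year 2020: gap = -2.2 × (8.53 - 5.23) = -7.26%, loss ≈ 23923 × 7.26/100 ≈ 1737.
Year 2021: gap = -2.2 × (7.85 - 5.23) = -5.764%, loss ≈ 23923 × 5.764/100 ≈ 1379.
Year 2022: gap = -2.2 × (9.39 - 5.23) = -9.152%, loss ≈ 23923 × 9.152/100 ≈ 2189.
Total lost output = 2026 + 853 + 1737 + 1379 + 2189 = 8184 billion.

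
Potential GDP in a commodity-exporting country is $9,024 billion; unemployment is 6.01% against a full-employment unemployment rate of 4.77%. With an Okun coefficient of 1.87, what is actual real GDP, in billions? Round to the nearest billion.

$8,815 billion

Unemployment gap = 6.01 - 4.77 = 1.24 points, so the output gap is -1.87 × 1.24 = -2.3188%.
Actual GDP = 9024 × (1 - 2.3188/100) = 9024 × 0.976812 ≈ 8815 billion.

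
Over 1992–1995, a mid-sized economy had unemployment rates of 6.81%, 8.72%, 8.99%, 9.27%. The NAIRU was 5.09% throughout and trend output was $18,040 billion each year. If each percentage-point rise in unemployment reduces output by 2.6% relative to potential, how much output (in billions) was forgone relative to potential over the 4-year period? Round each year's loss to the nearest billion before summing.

$6,300 billion

Year 1992: gap = -2.6 × (6.81 - 5.09) = -4.472%, loss ≈ 18040 × 4.472/100 ≈ 807.
Year 1993: gap = -2.6 × (8.72 - 5.09) = -9.438%, loss ≈ 18040 × 9.438/100 ≈ 1703.
Year 1994: gap = -2.6 × (8.99 - 5.09) = -10.14%, loss ≈ 18040 × 10.14/100 ≈ 1829.
Year 1995: gap = -2.6 × (9.27 - 5.09) = -10.868%, loss ≈ 18040 × 10.868/100 ≈ 1961.
Total lost output = 807 + 1703 + 1829 + 1961 = 6300 billion.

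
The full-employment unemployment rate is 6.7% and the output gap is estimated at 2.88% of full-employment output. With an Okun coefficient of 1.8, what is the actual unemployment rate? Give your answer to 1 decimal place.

From Okun's law, u - u* = -(output gap)/β = -(2.88)/1.8 = -1.6 points.
So u = 6.7 - 1.6 = 5.1%.

5.1%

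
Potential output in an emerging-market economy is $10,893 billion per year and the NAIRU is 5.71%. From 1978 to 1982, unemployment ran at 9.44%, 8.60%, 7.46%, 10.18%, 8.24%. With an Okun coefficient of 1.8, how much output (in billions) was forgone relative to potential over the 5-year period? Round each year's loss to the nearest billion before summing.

Year 1978: gap = -1.8 × (9.44 - 5.71) = -6.714%, loss ≈ 10893 × 6.714/100 ≈ 731.
Year 1979: gap = -1.8 × (8.6 - 5.71) = -5.202%, loss ≈ 10893 × 5.202/100 ≈ 567.
Year 1980: gap = -1.8 × (7.46 - 5.71) = -3.15%, loss ≈ 10893 × 3.15/100 ≈ 343.
Year 1981: gap = -1.8 × (10.18 - 5.71) = -8.046%, loss ≈ 10893 × 8.046/100 ≈ 876.
Year 1982: gap = -1.8 × (8.24 - 5.71) = -4.554%, loss ≈ 10893 × 4.554/100 ≈ 496.
Total lost output = 731 + 567 + 343 + 876 + 496 = 3013 billion.

$3,013 billion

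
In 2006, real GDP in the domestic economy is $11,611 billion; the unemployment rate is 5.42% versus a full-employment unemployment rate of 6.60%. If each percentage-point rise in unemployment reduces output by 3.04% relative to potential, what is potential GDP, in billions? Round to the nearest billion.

$11,209 billion

Unemployment gap = 5.42 - 6.6 = -1.18 points, so output gap = -3.04 × (-1.18) = 3.5872%.
Since Y = Y* × (1 + gap/100), Y* = 11611/1.035872 ≈ 11209 billion.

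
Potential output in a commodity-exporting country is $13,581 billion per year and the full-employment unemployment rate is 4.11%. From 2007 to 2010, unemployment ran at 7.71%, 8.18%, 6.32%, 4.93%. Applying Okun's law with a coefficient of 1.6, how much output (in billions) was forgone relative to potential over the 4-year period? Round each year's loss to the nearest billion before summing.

Year 2007: gap = -1.6 × (7.71 - 4.11) = -5.76%, loss ≈ 13581 × 5.76/100 ≈ 782.
Year 2008: gap = -1.6 × (8.18 - 4.11) = -6.512%, loss ≈ 13581 × 6.512/100 ≈ 884.
Year 2009: gap = -1.6 × (6.32 - 4.11) = -3.536%, loss ≈ 13581 × 3.536/100 ≈ 480.
Year 2010: gap = -1.6 × (4.93 - 4.11) = -1.312%, loss ≈ 13581 × 1.312/100 ≈ 178.
Total lost output = 782 + 884 + 480 + 178 = 2324 billion.

$2,324 billion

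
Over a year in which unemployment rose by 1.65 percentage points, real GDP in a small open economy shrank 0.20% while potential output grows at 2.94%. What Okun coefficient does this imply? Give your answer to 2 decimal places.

β ≈ 1.90

Growth form: g_Y = g_Y* - β × Δu, so β = (g_Y* - g_Y)/Δu.
β = (2.94 + 0.2)/1.65 = 3.14/1.65 = 1.90.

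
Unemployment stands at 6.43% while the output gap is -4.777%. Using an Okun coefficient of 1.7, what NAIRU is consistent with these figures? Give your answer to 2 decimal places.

3.62%

From Okun's law, u - u* = -(output gap)/β = -(-4.777)/1.7 = 2.81 points.
So u* = 6.43 - 2.81 = 3.62%.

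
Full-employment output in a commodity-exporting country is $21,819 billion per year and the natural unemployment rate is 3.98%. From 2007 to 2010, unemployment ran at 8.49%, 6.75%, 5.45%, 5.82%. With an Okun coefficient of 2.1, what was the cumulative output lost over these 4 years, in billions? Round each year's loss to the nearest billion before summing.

Year 2007: gap = -2.1 × (8.49 - 3.98) = -9.471%, loss ≈ 21819 × 9.471/100 ≈ 2066.
Year 2008: gap = -2.1 × (6.75 - 3.98) = -5.817%, loss ≈ 21819 × 5.817/100 ≈ 1269.
Year 2009: gap = -2.1 × (5.45 - 3.98) = -3.087%, loss ≈ 21819 × 3.087/100 ≈ 674.
Year 2010: gap = -2.1 × (5.82 - 3.98) = -3.864%, loss ≈ 21819 × 3.864/100 ≈ 843.
Total lost output = 2066 + 1269 + 674 + 843 = 4852 billion.

$4,852 billion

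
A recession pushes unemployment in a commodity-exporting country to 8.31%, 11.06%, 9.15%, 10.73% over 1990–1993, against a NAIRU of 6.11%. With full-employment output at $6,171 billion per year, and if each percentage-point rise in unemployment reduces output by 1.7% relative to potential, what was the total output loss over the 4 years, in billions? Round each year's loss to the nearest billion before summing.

Year 1990: gap = -1.7 × (8.31 - 6.11) = -3.74%, loss ≈ 6171 × 3.74/100 ≈ 231.
Year 1991: gap = -1.7 × (11.06 - 6.11) = -8.415%, loss ≈ 6171 × 8.415/100 ≈ 519.
Year 1992: gap = -1.7 × (9.15 - 6.11) = -5.168%, loss ≈ 6171 × 5.168/100 ≈ 319.
Year 1993: gap = -1.7 × (10.73 - 6.11) = -7.854%, loss ≈ 6171 × 7.854/100 ≈ 485.
Total lost output = 231 + 519 + 319 + 485 = 1554 billion.

$1,554 billion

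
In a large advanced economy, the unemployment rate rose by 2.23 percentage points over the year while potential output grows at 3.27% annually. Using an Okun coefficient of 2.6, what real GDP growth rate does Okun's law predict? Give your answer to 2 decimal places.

-2.53%

Growth-rate Okun's law: g_Y = g_Y* - β × Δu.
g_Y = 3.27 - 2.6 × (2.23) = 3.27 - 5.798 = -2.528%, i.e. -2.53% to 2 d.p.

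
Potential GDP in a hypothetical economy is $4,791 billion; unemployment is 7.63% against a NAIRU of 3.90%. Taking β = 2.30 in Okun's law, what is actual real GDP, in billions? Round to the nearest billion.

Unemployment gap = 7.63 - 3.9 = 3.73 points, so the output gap is -2.3 × 3.73 = -8.579%.
Actual GDP = 4791 × (1 - 8.579/100) = 4791 × 0.91421 ≈ 4380 billion.

$4,380 billion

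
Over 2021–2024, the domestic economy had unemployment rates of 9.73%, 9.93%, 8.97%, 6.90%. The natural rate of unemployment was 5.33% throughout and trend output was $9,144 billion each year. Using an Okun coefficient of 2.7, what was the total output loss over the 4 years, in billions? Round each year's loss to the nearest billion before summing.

$3,509 billion

Year 2021: gap = -2.7 × (9.73 - 5.33) = -11.88%, loss ≈ 9144 × 11.88/100 ≈ 1086.
Year 2022: gap = -2.7 × (9.93 - 5.33) = -12.42%, loss ≈ 9144 × 12.42/100 ≈ 1136.
Year 2023: gap = -2.7 × (8.97 - 5.33) = -9.828%, loss ≈ 9144 × 9.828/100 ≈ 899.
Year 2024: gap = -2.7 × (6.9 - 5.33) = -4.239%, loss ≈ 9144 × 4.239/100 ≈ 388.
Total lost output = 1086 + 1136 + 899 + 388 = 3509 billion.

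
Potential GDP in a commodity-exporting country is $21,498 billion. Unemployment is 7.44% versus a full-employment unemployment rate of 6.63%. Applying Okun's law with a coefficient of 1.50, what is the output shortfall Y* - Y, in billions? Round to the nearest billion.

Output gap = -1.50 × (7.44 - 6.63) = -1.5 × 0.81 = -1.215%.
Actual GDP ≈ 21498 × 0.98785 ≈ 21237 billion, so the shortfall is 21498 - 21237 = 261 billion.

$261 billion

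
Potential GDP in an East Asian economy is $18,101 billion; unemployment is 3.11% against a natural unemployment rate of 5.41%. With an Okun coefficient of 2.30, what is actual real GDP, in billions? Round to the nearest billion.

$19,059 billion

Unemployment gap = 3.11 - 5.41 = -2.3 points, so the output gap is -2.3 × (-2.3) = 5.29%.
Actual GDP = 18101 × (1 + 5.29/100) = 18101 × 1.0529 ≈ 19059 billion.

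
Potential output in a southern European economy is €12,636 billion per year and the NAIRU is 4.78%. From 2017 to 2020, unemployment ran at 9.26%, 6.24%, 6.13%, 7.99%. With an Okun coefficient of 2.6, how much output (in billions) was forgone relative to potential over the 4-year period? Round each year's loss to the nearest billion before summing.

€3,451 billion

Year 2017: gap = -2.6 × (9.26 - 4.78) = -11.648%, loss ≈ 12636 × 11.648/100 ≈ 1472.
Year 2018: gap = -2.6 × (6.24 - 4.78) = -3.796%, loss ≈ 12636 × 3.796/100 ≈ 480.
Year 2019: gap = -2.6 × (6.13 - 4.78) = -3.51%, loss ≈ 12636 × 3.51/100 ≈ 444.
Year 2020: gap = -2.6 × (7.99 - 4.78) = -8.346%, loss ≈ 12636 × 8.346/100 ≈ 1055.
Total lost output = 1472 + 480 + 444 + 1055 = 3451 billion.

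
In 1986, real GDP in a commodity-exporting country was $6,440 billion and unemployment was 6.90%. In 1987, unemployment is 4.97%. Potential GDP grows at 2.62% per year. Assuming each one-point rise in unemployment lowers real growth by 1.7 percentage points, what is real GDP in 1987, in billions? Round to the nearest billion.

Δu = 4.97 - 6.9 = -1.93 points.
Okun's law (growth form): g_Y = g_Y* - β × Δu = 2.62 - 1.7 × (-1.93) = 2.62 + 3.281 = 5.901%.
Real GDP in the next year = 6440 × (1 + 5.901/100) = 6440 × 1.05901 ≈ 6820 billion.

$6,820 billion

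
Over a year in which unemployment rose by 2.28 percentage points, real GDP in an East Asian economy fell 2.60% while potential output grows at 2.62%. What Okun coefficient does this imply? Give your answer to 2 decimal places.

Growth form: g_Y = g_Y* - β × Δu, so β = (g_Y* - g_Y)/Δu.
β = (2.62 + 2.6)/2.28 = 5.22/2.28 = 2.29.

β ≈ 2.29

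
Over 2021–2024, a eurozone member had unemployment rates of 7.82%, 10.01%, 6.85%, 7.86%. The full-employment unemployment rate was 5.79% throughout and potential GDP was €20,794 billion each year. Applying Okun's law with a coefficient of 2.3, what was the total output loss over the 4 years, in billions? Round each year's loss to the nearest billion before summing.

€4,486 billion

Year 2021: gap = -2.3 × (7.82 - 5.79) = -4.669%, loss ≈ 20794 × 4.669/100 ≈ 971.
Year 2022: gap = -2.3 × (10.01 - 5.79) = -9.706%, loss ≈ 20794 × 9.706/100 ≈ 2018.
Year 2023: gap = -2.3 × (6.85 - 5.79) = -2.438%, loss ≈ 20794 × 2.438/100 ≈ 507.
Year 2024: gap = -2.3 × (7.86 - 5.79) = -4.761%, loss ≈ 20794 × 4.761/100 ≈ 990.
Total lost output = 971 + 2018 + 507 + 990 = 4486 billion.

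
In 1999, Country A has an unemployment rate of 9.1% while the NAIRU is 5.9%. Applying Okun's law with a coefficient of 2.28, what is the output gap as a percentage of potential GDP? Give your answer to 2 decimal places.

The unemployment gap is 9.1 - 5.9 = 3.2 percentage points.
Okun's law gives an output gap of -2.28 × 3.2 = -7.296%, i.e. 7.30% below potential.

-7.30%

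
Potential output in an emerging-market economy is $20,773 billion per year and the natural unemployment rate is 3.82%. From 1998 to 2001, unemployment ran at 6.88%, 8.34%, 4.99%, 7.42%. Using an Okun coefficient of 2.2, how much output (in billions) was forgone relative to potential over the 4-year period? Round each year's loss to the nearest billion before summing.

Year 1998: gap = -2.2 × (6.88 - 3.82) = -6.732%, loss ≈ 20773 × 6.732/100 ≈ 1398.
Year 1999: gap = -2.2 × (8.34 - 3.82) = -9.944%, loss ≈ 20773 × 9.944/100 ≈ 2066.
Year 2000: gap = -2.2 × (4.99 - 3.82) = -2.574%, loss ≈ 20773 × 2.574/100 ≈ 535.
Year 2001: gap = -2.2 × (7.42 - 3.82) = -7.92%, loss ≈ 20773 × 7.92/100 ≈ 1645.
Total lost output = 1398 + 2066 + 535 + 1645 = 5644 billion.

$5,644 billion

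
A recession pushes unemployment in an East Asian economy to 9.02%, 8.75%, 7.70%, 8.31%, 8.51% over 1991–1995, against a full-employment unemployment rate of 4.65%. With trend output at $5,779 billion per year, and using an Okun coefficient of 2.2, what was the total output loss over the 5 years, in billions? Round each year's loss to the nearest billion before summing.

$2,421 billion

Year 1991: gap = -2.2 × (9.02 - 4.65) = -9.614%, loss ≈ 5779 × 9.614/100 ≈ 556.
Year 1992: gap = -2.2 × (8.75 - 4.65) = -9.02%, loss ≈ 5779 × 9.02/100 ≈ 521.
Year 1993: gap = -2.2 × (7.7 - 4.65) = -6.71%, loss ≈ 5779 × 6.71/100 ≈ 388.
Year 1994: gap = -2.2 × (8.31 - 4.65) = -8.052%, loss ≈ 5779 × 8.052/100 ≈ 465.
Year 1995: gap = -2.2 × (8.51 - 4.65) = -8.492%, loss ≈ 5779 × 8.492/100 ≈ 491.
Total lost output = 556 + 521 + 388 + 465 + 491 = 2421 billion.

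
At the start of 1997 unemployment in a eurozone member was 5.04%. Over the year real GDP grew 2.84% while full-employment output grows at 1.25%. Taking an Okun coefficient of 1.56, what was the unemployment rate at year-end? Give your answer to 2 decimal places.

4.02%

Growth-rate Okun's law: g_Y = g_Y* - β × Δu, so Δu = (g_Y* - g_Y)/β.
Δu = (1.25 - 2.84)/1.56 = -1.59/1.56 = -1.02 percentage points.
Year-end unemployment = 5.04 - 1.02 = 4.02%.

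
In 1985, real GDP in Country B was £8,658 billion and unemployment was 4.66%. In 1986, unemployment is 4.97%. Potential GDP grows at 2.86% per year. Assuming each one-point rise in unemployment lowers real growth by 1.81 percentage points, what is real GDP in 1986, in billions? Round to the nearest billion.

Δu = 4.97 - 4.66 = 0.31 points.
Okun's law (growth form): g_Y = g_Y* - β × Δu = 2.86 - 1.81 × (0.31) = 2.86 - 0.5611 = 2.2989%.
Real GDP in the next year = 8658 × (1 + 2.2989/100) = 8658 × 1.022989 ≈ 8857 billion.

£8,857 billion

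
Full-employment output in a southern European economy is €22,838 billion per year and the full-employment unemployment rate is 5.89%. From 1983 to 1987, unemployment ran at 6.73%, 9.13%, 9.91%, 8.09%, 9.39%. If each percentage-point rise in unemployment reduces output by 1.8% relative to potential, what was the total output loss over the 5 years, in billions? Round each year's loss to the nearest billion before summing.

€5,673 billion

Year 1983: gap = -1.8 × (6.73 - 5.89) = -1.512%, loss ≈ 22838 × 1.512/100 ≈ 345.
Year 1984: gap = -1.8 × (9.13 - 5.89) = -5.832%, loss ≈ 22838 × 5.832/100 ≈ 1332.
Year 1985: gap = -1.8 × (9.91 - 5.89) = -7.236%, loss ≈ 22838 × 7.236/100 ≈ 1653.
Year 1986: gap = -1.8 × (8.09 - 5.89) = -3.96%, loss ≈ 22838 × 3.96/100 ≈ 904.
Year 1987: gap = -1.8 × (9.39 - 5.89) = -6.3%, loss ≈ 22838 × 6.3/100 ≈ 1439.
Total lost output = 345 + 1332 + 1653 + 904 + 1439 = 5673 billion.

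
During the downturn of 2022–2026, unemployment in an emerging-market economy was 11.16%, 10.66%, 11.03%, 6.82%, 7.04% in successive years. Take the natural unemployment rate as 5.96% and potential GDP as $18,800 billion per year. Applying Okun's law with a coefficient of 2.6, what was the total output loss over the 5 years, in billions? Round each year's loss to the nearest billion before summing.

Year 2022: gap = -2.6 × (11.16 - 5.96) = -13.52%, loss ≈ 18800 × 13.52/100 ≈ 2542.
Year 2023: gap = -2.6 × (10.66 - 5.96) = -12.22%, loss ≈ 18800 × 12.22/100 ≈ 2297.
Year 2024: gap = -2.6 × (11.03 - 5.96) = -13.182%, loss ≈ 18800 × 13.182/100 ≈ 2478.
Year 2025: gap = -2.6 × (6.82 - 5.96) = -2.236%, loss ≈ 18800 × 2.236/100 ≈ 420.
Year 2026: gap = -2.6 × (7.04 - 5.96) = -2.808%, loss ≈ 18800 × 2.808/100 ≈ 528.
Total lost output = 2542 + 2297 + 2478 + 420 + 528 = 8265 billion.

$8,265 billion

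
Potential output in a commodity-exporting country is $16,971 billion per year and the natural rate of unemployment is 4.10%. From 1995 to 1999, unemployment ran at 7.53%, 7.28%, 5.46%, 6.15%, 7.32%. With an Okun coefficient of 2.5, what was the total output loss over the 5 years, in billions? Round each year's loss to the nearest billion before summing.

Year 1995: gap = -2.5 × (7.53 - 4.1) = -8.575%, loss ≈ 16971 × 8.575/100 ≈ 1455.
Year 1996: gap = -2.5 × (7.28 - 4.1) = -7.95%, loss ≈ 16971 × 7.95/100 ≈ 1349.
Year 1997: gap = -2.5 × (5.46 - 4.1) = -3.4%, loss ≈ 16971 × 3.4/100 ≈ 577.
Year 1998: gap = -2.5 × (6.15 - 4.1) = -5.125%, loss ≈ 16971 × 5.125/100 ≈ 870.
Year 1999: gap = -2.5 × (7.32 - 4.1) = -8.05%, loss ≈ 16971 × 8.05/100 ≈ 1366.
Total lost output = 1455 + 1349 + 577 + 870 + 1366 = 5617 billion.

$5,617 billion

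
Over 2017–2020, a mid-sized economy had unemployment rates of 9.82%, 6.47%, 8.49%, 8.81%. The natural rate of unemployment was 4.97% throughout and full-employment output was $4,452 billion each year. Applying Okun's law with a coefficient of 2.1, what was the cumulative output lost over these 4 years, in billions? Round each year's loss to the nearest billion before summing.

$1,281 billion

Year 2017: gap = -2.1 × (9.82 - 4.97) = -10.185%, loss ≈ 4452 × 10.185/100 ≈ 453.
Year 2018: gap = -2.1 × (6.47 - 4.97) = -3.15%, loss ≈ 4452 × 3.15/100 ≈ 140.
Year 2019: gap = -2.1 × (8.49 - 4.97) = -7.392%, loss ≈ 4452 × 7.392/100 ≈ 329.
Year 2020: gap = -2.1 × (8.81 - 4.97) = -8.064%, loss ≈ 4452 × 8.064/100 ≈ 359.
Total lost output = 453 + 140 + 329 + 359 = 1281 billion.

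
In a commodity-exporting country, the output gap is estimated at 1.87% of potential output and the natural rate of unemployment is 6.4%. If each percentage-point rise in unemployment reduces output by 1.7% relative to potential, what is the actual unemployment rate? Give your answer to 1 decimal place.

From Okun's law, u - u* = -(output gap)/β = -(1.87)/1.7 = -1.1 points.
So u = 6.4 - 1.1 = 5.3%.

5.3%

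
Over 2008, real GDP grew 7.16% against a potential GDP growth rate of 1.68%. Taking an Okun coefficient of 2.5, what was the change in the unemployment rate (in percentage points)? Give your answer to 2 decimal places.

Growth-rate Okun's law: g_Y = g_Y* - β × Δu, so Δu = (g_Y* - g_Y)/β.
Δu = (1.68 - 7.16)/2.5 = -5.48/2.5 = -2.19 percentage points.

-2.19 percentage points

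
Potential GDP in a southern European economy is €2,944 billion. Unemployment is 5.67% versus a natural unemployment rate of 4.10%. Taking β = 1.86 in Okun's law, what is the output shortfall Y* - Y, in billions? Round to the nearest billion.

€86 billion

Output gap = -1.86 × (5.67 - 4.1) = -1.86 × 1.57 = -2.9202%.
Actual GDP ≈ 2944 × 0.970798 ≈ 2858 billion, so the shortfall is 2944 - 2858 = 86 billion.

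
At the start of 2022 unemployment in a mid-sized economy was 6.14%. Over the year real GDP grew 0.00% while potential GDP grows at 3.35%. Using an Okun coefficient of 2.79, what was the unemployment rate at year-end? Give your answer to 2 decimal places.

7.34%

Growth-rate Okun's law: g_Y = g_Y* - β × Δu, so Δu = (g_Y* - g_Y)/β.
Δu = (3.35 - 0)/2.79 = 3.35/2.79 = 1.20 percentage points.
Year-end unemployment = 6.14 + 1.2 = 7.34%.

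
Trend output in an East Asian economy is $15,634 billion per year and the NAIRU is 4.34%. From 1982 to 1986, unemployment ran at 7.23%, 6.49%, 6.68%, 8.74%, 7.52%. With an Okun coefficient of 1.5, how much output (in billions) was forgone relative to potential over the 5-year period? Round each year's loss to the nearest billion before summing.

$3,509 billion

Year 1982: gap = -1.5 × (7.23 - 4.34) = -4.335%, loss ≈ 15634 × 4.335/100 ≈ 678.
Year 1983: gap = -1.5 × (6.49 - 4.34) = -3.225%, loss ≈ 15634 × 3.225/100 ≈ 504.
Year 1984: gap = -1.5 × (6.68 - 4.34) = -3.51%, loss ≈ 15634 × 3.51/100 ≈ 549.
Year 1985: gap = -1.5 × (8.74 - 4.34) = -6.6%, loss ≈ 15634 × 6.6/100 ≈ 1032.
Year 1986: gap = -1.5 × (7.52 - 4.34) = -4.77%, loss ≈ 15634 × 4.77/100 ≈ 746.
Total lost output = 678 + 504 + 549 + 1032 + 746 = 3509 billion.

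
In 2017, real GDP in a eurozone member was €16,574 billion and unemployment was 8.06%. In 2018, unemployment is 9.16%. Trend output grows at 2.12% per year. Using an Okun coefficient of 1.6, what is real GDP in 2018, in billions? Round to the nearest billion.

€16,634 billion

Δu = 9.16 - 8.06 = 1.1 points.
Okun's law (growth form): g_Y = g_Y* - β × Δu = 2.12 - 1.6 × (1.10) = 2.12 - 1.76 = 0.36%.
Real GDP in the next year = 16574 × (1 + 0.36/100) = 16574 × 1.0036 ≈ 16634 billion.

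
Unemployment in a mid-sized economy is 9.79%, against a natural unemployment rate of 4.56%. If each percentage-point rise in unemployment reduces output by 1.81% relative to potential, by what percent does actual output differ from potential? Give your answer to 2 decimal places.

-9.47%

The unemployment gap is 9.79 - 4.56 = 5.23 percentage points.
Okun's law gives an output gap of -1.81 × 5.23 = -9.4663%, i.e. 9.47% below potential.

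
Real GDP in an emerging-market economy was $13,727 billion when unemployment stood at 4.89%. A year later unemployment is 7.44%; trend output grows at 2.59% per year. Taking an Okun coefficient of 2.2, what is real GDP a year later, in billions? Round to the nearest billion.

Δu = 7.44 - 4.89 = 2.55 points.
Okun's law (growth form): g_Y = g_Y* - β × Δu = 2.59 - 2.2 × (2.55) = 2.59 - 5.61 = -3.02%.
Real GDP in the next year = 13727 × (1 - 3.02/100) = 13727 × 0.9698 ≈ 13312 billion.

$13,312 billion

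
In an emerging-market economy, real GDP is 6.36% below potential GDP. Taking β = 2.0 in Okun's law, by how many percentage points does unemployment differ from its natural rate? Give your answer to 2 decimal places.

3.18 percentage points

Okun's law: output gap = -β × (u - u*), so u - u* = -(output gap)/β.
u - u* = -(-6.36)/2.0 = 3.18 percentage points.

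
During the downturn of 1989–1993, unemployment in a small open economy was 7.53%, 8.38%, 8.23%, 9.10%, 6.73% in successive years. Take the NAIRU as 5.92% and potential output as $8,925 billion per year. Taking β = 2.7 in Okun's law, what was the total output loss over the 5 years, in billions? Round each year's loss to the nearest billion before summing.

$2,499 billion

Year 1989: gap = -2.7 × (7.53 - 5.92) = -4.347%, loss ≈ 8925 × 4.347/100 ≈ 388.
Year 1990: gap = -2.7 × (8.38 - 5.92) = -6.642%, loss ≈ 8925 × 6.642/100 ≈ 593.
Year 1991: gap = -2.7 × (8.23 - 5.92) = -6.237%, loss ≈ 8925 × 6.237/100 ≈ 557.
Year 1992: gap = -2.7 × (9.1 - 5.92) = -8.586%, loss ≈ 8925 × 8.586/100 ≈ 766.
Year 1993: gap = -2.7 × (6.73 - 5.92) = -2.187%, loss ≈ 8925 × 2.187/100 ≈ 195.
Total lost output = 388 + 593 + 557 + 766 + 195 = 2499 billion.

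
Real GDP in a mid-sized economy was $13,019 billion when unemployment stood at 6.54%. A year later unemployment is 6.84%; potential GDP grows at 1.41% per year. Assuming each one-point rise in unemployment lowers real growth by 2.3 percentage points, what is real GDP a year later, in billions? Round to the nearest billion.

$13,113 billion

Δu = 6.84 - 6.54 = 0.3 points.
Okun's law (growth form): g_Y = g_Y* - β × Δu = 1.41 - 2.3 × (0.30) = 1.41 - 0.69 = 0.72%.
Real GDP in the next year = 13019 × (1 + 0.72/100) = 13019 × 1.0072 ≈ 13113 billion.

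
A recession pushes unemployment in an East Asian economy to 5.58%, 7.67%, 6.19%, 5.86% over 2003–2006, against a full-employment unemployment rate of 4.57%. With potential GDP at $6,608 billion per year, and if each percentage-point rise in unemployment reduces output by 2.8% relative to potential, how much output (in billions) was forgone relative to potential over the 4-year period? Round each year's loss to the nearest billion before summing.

Year 2003: gap = -2.8 × (5.58 - 4.57) = -2.828%, loss ≈ 6608 × 2.828/100 ≈ 187.
Year 2004: gap = -2.8 × (7.67 - 4.57) = -8.68%, loss ≈ 6608 × 8.68/100 ≈ 574.
Year 2005: gap = -2.8 × (6.19 - 4.57) = -4.536%, loss ≈ 6608 × 4.536/100 ≈ 300.
Year 2006: gap = -2.8 × (5.86 - 4.57) = -3.612%, loss ≈ 6608 × 3.612/100 ≈ 239.
Total lost output = 187 + 574 + 300 + 239 = 1300 billion.

$1,300 billion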